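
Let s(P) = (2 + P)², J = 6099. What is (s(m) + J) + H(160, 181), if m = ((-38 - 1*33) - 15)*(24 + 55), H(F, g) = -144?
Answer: 46137219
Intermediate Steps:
m = -6794 (m = ((-38 - 33) - 15)*79 = (-71 - 15)*79 = -86*79 = -6794)
(s(m) + J) + H(160, 181) = ((2 - 6794)² + 6099) - 144 = ((-6792)² + 6099) - 144 = (46131264 + 6099) - 144 = 46137363 - 144 = 46137219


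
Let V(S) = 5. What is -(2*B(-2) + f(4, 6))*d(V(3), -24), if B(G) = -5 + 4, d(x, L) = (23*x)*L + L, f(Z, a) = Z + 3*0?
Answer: 5568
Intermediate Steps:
f(Z, a) = Z (f(Z, a) = Z + 0 = Z)
d(x, L) = L + 23*L*x (d(x, L) = 23*L*x + L = L + 23*L*x)
B(G) = -1
-(2*B(-2) + f(4, 6))*d(V(3), -24) = -(2*(-1) + 4)*(-24*(1 + 23*5)) = -(-2 + 4)*(-24*(1 + 115)) = -2*(-24*116) = -2*(-2784) = -1*(-5568) = 5568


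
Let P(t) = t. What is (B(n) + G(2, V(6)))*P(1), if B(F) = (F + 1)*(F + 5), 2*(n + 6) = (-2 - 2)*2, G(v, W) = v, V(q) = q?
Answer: 47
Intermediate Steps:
n = -10 (n = -6 + ((-2 - 2)*2)/2 = -6 + (-4*2)/2 = -6 + (½)*(-8) = -6 - 4 = -10)
B(F) = (1 + F)*(5 + F)
(B(n) + G(2, V(6)))*P(1) = ((5 + (-10)² + 6*(-10)) + 2)*1 = ((5 + 100 - 60) + 2)*1 = (45 + 2)*1 = 47*1 = 47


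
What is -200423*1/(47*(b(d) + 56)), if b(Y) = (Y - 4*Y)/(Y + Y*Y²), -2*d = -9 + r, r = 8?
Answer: -1002115/12596 ≈ -79.558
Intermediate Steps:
d = ½ (d = -(-9 + 8)/2 = -½*(-1) = ½ ≈ 0.50000)
b(Y) = -3*Y/(Y + Y³) (b(Y) = (-3*Y)/(Y + Y³) = -3*Y/(Y + Y³))
-200423*1/(47*(b(d) + 56)) = -200423*1/(47*(-3/(1 + (½)²) + 56)) = -200423*1/(47*(-3/(1 + ¼) + 56)) = -200423*1/(47*(-3/5/4 + 56)) = -200423*1/(47*(-3*⅘ + 56)) = -200423*1/(47*(-12/5 + 56)) = -200423/((268/5)*47) = -200423/12596/5 = -200423*5/12596 = -1002115/12596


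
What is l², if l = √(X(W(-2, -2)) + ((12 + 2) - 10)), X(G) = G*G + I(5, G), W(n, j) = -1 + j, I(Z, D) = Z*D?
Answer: -2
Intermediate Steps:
I(Z, D) = D*Z
X(G) = G² + 5*G (X(G) = G*G + G*5 = G² + 5*G)
l = I*√2 (l = √((-1 - 2)*(5 + (-1 - 2)) + ((12 + 2) - 10)) = √(-3*(5 - 3) + (14 - 10)) = √(-3*2 + 4) = √(-6 + 4) = √(-2) = I*√2 ≈ 1.4142*I)
l² = (I*√2)² = -2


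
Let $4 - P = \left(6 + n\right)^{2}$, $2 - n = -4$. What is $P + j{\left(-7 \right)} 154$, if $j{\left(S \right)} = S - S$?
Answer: $-140$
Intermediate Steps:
$n = 6$ ($n = 2 - -4 = 2 + 4 = 6$)
$P = -140$ ($P = 4 - \left(6 + 6\right)^{2} = 4 - 12^{2} = 4 - 144 = -140$)
$j{\left(S \right)} = 0$
$P + j{\left(-7 \right)} 154 = -140 + 0 \cdot 154 = -140 + 0 = -140$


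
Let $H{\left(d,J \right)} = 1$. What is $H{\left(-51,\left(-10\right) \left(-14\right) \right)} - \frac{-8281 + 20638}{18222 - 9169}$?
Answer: $- \frac{3304}{9053} \approx -0.36496$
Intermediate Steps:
$H{\left(-51,\left(-10\right) \left(-14\right) \right)} - \frac{-8281 + 20638}{18222 - 9169} = 1 - \frac{-8281 + 20638}{18222 - 9169} = 1 - \frac{12357}{9053} = - \frac{3304}{9053}$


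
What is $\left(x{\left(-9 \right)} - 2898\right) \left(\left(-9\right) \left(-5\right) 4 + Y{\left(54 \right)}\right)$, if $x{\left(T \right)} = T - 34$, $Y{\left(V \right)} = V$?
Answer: $-688194$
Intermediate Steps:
$x{\left(T \right)} = -34 + T$
$\left(x{\left(-9 \right)} - 2898\right) \left(\left(-9\right) \left(-5\right) 4 + Y{\left(54 \right)}\right) = \left(\left(-34 - 9\right) - 2898\right) \left(\left(-9\right) \left(-5\right) 4 + 54\right) = \left(-43 - 2898\right) \left(45 \cdot 4 + 54\right) = - 2941 \left(180 + 54\right) = \left(-2941\right) 234 = -688194$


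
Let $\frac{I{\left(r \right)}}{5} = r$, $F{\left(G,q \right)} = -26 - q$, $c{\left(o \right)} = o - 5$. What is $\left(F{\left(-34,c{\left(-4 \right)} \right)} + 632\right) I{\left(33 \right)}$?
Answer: $101475$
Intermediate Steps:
$c{\left(o \right)} = -5 + o$ ($c{\left(o \right)} = o - 5 = -5 + o$)
$I{\left(r \right)} = 5 r$
$\left(F{\left(-34,c{\left(-4 \right)} \right)} + 632\right) I{\left(33 \right)} = \left(\left(-26 - \left(-5 - 4\right)\right) + 632\right) 5 \cdot 33 = \left(\left(-26 - -9\right) + 632\right) 165 = \left(\left(-26 + 9\right) + 632\right) 165 = \left(-17 + 632\right) 165 = 615 \cdot 165 = 101475$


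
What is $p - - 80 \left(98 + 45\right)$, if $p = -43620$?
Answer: $-32180$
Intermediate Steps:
$p - - 80 \left(98 + 45\right) = -43620 - - 80 \left(98 + 45\right) = -43620 - \left(-80\right) 143 = -43620 - -11440 = -43620 + 11440 = -32180$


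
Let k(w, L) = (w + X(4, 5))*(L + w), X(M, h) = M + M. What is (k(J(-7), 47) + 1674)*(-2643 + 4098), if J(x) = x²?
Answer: 10397430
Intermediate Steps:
X(M, h) = 2*M
k(w, L) = (8 + w)*(L + w) (k(w, L) = (w + 2*4)*(L + w) = (w + 8)*(L + w) = (8 + w)*(L + w))
(k(J(-7), 47) + 1674)*(-2643 + 4098) = ((((-7)²)² + 8*47 + 8*(-7)² + 47*(-7)²) + 1674)*(-2643 + 4098) = ((49² + 376 + 8*49 + 47*49) + 1674)*1455 = ((2401 + 376 + 392 + 2303) + 1674)*1455 = (5472 + 1674)*1455 = 7146*1455 = 10397430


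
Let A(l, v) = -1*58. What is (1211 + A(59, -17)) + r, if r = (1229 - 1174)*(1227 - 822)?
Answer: 23428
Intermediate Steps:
A(l, v) = -58
r = 22275 (r = 55*405 = 22275)
(1211 + A(59, -17)) + r = (1211 - 58) + 22275 = 1153 + 22275 = 23428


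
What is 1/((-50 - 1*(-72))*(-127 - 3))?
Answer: -1/2860 ≈ -0.00034965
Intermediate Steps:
1/((-50 - 1*(-72))*(-127 - 3)) = 1/((-50 + 72)*(-130)) = 1/(22*(-130)) = 1/(-2860) = -1/2860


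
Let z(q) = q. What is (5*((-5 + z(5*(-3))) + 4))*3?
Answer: -240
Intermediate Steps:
(5*((-5 + z(5*(-3))) + 4))*3 = (5*((-5 + 5*(-3)) + 4))*3 = (5*((-5 - 15) + 4))*3 = (5*(-20 + 4))*3 = (5*(-16))*3 = -80*3 = -240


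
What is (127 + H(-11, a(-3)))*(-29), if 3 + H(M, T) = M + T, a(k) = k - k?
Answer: -3277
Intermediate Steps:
a(k) = 0
H(M, T) = -3 + M + T (H(M, T) = -3 + (M + T) = -3 + M + T)
(127 + H(-11, a(-3)))*(-29) = (127 + (-3 - 11 + 0))*(-29) = (127 - 14)*(-29) = 113*(-29) = -3277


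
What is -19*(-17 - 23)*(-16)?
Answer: -12160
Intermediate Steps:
-19*(-17 - 23)*(-16) = -19*(-40)*(-16) = 760*(-16) = -12160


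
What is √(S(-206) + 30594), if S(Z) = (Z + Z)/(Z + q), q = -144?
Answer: 2*√9369773/35 ≈ 174.91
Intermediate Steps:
S(Z) = 2*Z/(-144 + Z) (S(Z) = (Z + Z)/(Z - 144) = (2*Z)/(-144 + Z) = 2*Z/(-144 + Z))
√(S(-206) + 30594) = √(2*(-206)/(-144 - 206) + 30594) = √(2*(-206)/(-350) + 30594) = √(2*(-206)*(-1/350) + 30594) = √(206/175 + 30594) = √(5354156/175) = 2*√9369773/35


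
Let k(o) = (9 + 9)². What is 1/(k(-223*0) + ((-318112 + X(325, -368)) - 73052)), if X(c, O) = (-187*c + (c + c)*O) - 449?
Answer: -1/691264 ≈ -1.4466e-6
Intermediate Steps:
X(c, O) = -449 - 187*c + 2*O*c (X(c, O) = (-187*c + (2*c)*O) - 449 = (-187*c + 2*O*c) - 449 = -449 - 187*c + 2*O*c)
k(o) = 324 (k(o) = 18² = 324)
1/(k(-223*0) + ((-318112 + X(325, -368)) - 73052)) = 1/(324 + ((-318112 + (-449 - 187*325 + 2*(-368)*325)) - 73052)) = 1/(324 + ((-318112 + (-449 - 60775 - 239200)) - 73052)) = 1/(324 + ((-318112 - 300424) - 73052)) = 1/(324 + (-618536 - 73052)) = 1/(324 - 691588) = 1/(-691264) = -1/691264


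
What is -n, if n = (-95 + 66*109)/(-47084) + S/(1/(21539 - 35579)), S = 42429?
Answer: 28048087592539/47084 ≈ 5.9570e+8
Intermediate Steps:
n = -28048087592539/47084 (n = (-95 + 66*109)/(-47084) + 42429/(1/(21539 - 35579)) = (-95 + 7194)*(-1/47084) + 42429/(1/(-14040)) = 7099*(-1/47084) + 42429/(-1/14040) = -7099/47084 + 42429*(-14040) = -7099/47084 - 595703160 = -28048087592539/47084 ≈ -5.9570e+8)
-n = -1*(-28048087592539/47084) = 28048087592539/47084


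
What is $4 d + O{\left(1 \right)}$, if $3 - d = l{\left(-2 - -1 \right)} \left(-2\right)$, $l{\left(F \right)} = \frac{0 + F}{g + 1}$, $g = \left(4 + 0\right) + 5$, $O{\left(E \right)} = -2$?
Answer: $\frac{46}{5} \approx 9.2$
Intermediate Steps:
$g = 9$ ($g = 4 + 5 = 9$)
$l{\left(F \right)} = \frac{F}{10}$ ($l{\left(F \right)} = \frac{0 + F}{9 + 1} = \frac{F}{10}$)
$d = \frac{14}{5}$ ($d = 3 - \frac{-2 - -1}{10} \left(-2\right) = 3 - \frac{-2 + 1}{10} \left(-2\right) = 3 - \frac{1}{10} \left(-1\right) \left(-2\right) = 3 - \left(- \frac{1}{10}\right) \left(-2\right) = 3 - \frac{1}{5} = \frac{14}{5} \approx 2.8$)
$4 d + O{\left(1 \right)} = 4 \cdot \frac{14}{5} - 2 = \frac{56}{5} - 2 = \frac{46}{5}$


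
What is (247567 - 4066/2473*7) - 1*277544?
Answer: -74161583/2473 ≈ -29989.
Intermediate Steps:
(247567 - 4066/2473*7) - 1*277544 = (247567 - 4066*(1/2473)*7) - 277544 = (247567 - 4066*7/2473) - 277544 = (247567 - 1*28462/2473) - 277544 = (247567 - 28462/2473) - 277544 = 612204729/2473 - 277544 = -74161583/2473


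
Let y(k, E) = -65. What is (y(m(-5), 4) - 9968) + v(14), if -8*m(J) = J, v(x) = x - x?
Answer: -10033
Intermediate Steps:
v(x) = 0
m(J) = -J/8
(y(m(-5), 4) - 9968) + v(14) = (-65 - 9968) + 0 = -10033 + 0 = -10033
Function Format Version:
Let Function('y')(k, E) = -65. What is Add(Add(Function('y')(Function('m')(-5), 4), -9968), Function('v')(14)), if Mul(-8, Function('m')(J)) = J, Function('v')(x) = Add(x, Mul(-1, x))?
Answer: -10033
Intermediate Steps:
Function('v')(x) = 0
Function('m')(J) = Mul(Rational(-1, 8), J)
Add(Add(Function('y')(Function('m')(-5), 4), -9968), Function('v')(14)) = Add(Add(-65, -9968), 0) = Add(-10033, 0) = -10033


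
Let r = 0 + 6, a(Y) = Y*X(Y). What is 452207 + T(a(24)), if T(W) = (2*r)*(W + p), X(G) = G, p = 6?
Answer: 459191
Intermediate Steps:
a(Y) = Y² (a(Y) = Y*Y = Y²)
r = 6
T(W) = 72 + 12*W (T(W) = (2*6)*(W + 6) = 12*(6 + W) = 72 + 12*W)
452207 + T(a(24)) = 452207 + (72 + 12*24²) = 452207 + (72 + 12*576) = 452207 + (72 + 6912) = 452207 + 6984 = 459191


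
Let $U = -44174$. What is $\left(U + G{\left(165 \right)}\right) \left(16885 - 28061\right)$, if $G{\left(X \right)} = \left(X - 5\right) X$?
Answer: $198642224$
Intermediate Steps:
$G{\left(X \right)} = X \left(-5 + X\right)$ ($G{\left(X \right)} = \left(-5 + X\right) X = X \left(-5 + X\right)$)
$\left(U + G{\left(165 \right)}\right) \left(16885 - 28061\right) = \left(-44174 + 165 \left(-5 + 165\right)\right) \left(16885 - 28061\right) = \left(-44174 + 165 \cdot 160\right) \left(-11176\right) = \left(-44174 + 26400\right) \left(-11176\right) = \left(-17774\right) \left(-11176\right) = 198642224$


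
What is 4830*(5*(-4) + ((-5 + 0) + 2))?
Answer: -111090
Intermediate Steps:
4830*(5*(-4) + ((-5 + 0) + 2)) = 4830*(-20 + (-5 + 2)) = 4830*(-20 - 3) = 4830*(-23) = -111090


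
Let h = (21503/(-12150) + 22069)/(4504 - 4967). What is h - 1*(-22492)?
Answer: 126259504553/5625450 ≈ 22444.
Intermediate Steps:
h = -268116847/5625450 (h = (21503*(-1/12150) + 22069)/(-463) = (-21503/12150 + 22069)*(-1/463) = (268116847/12150)*(-1/463) = -268116847/5625450 ≈ -47.661)
h - 1*(-22492) = -268116847/5625450 - 1*(-22492) = -268116847/5625450 + 22492 = 126259504553/5625450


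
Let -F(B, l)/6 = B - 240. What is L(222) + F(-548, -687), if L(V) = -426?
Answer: 4302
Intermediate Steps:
F(B, l) = 1440 - 6*B (F(B, l) = -6*(B - 240) = -6*(-240 + B) = 1440 - 6*B)
L(222) + F(-548, -687) = -426 + (1440 - 6*(-548)) = -426 + (1440 + 3288) = -426 + 4728 = 4302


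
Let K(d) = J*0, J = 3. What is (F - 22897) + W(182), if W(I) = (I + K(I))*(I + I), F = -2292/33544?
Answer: 363540913/8386 ≈ 43351.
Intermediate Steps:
F = -573/8386 (F = -2292*1/33544 = -573/8386 ≈ -0.068328)
K(d) = 0 (K(d) = 3*0 = 0)
W(I) = 2*I² (W(I) = (I + 0)*(I + I) = I*(2*I) = 2*I²)
(F - 22897) + W(182) = (-573/8386 - 22897) + 2*182² = -192014815/8386 + 2*33124 = -192014815/8386 + 66248 = 363540913/8386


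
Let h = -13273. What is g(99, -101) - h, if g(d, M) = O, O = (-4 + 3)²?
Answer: 13274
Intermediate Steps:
O = 1 (O = (-1)² = 1)
g(d, M) = 1
g(99, -101) - h = 1 - 1*(-13273) = 1 + 13273 = 13274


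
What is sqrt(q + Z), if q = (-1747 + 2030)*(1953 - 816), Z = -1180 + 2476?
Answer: sqrt(323067) ≈ 568.39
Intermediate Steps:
Z = 1296
q = 321771 (q = 283*1137 = 321771)
sqrt(q + Z) = sqrt(321771 + 1296) = sqrt(323067)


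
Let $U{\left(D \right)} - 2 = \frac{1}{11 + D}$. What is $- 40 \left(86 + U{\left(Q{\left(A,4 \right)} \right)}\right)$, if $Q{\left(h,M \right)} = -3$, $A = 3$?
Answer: $-3525$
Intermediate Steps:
$U{\left(D \right)} = 2 + \frac{1}{11 + D}$
$- 40 \left(86 + U{\left(Q{\left(A,4 \right)} \right)}\right) = - 40 \left(86 + \frac{23 + 2 \left(-3\right)}{11 - 3}\right) = - 40 \left(86 + \frac{23 - 6}{8}\right) = - 40 \left(86 + \frac{1}{8} \cdot 17\right) = - 40 \left(86 + \frac{17}{8}\right) = \left(-40\right) \frac{705}{8} = -3525$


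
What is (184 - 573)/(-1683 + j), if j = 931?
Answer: 389/752 ≈ 0.51729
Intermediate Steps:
(184 - 573)/(-1683 + j) = (184 - 573)/(-1683 + 931) = -389/(-752) = -389*(-1/752) = 389/752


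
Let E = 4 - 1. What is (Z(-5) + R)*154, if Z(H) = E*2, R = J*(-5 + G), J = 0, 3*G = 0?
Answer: 924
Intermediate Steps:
G = 0 (G = (1/3)*0 = 0)
E = 3
R = 0 (R = 0*(-5 + 0) = 0*(-5) = 0)
Z(H) = 6 (Z(H) = 3*2 = 6)
(Z(-5) + R)*154 = (6 + 0)*154 = 6*154 = 924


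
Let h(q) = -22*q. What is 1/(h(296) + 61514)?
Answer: 1/55002 ≈ 1.8181e-5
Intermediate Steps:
1/(h(296) + 61514) = 1/(-22*296 + 61514) = 1/(-6512 + 61514) = 1/55002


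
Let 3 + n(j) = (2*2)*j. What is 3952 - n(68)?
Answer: 3683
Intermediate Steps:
n(j) = -3 + 4*j (n(j) = -3 + (2*2)*j = -3 + 4*j)
3952 - n(68) = 3952 - (-3 + 4*68) = 3952 - (-3 + 272) = 3952 - 1*269 = 3952 - 269 = 3683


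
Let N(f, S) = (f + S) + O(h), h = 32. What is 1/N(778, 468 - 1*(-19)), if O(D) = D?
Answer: 1/1297 ≈ 0.00077101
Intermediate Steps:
N(f, S) = 32 + S + f (N(f, S) = (f + S) + 32 = (S + f) + 32 = 32 + S + f)
1/N(778, 468 - 1*(-19)) = 1/(32 + (468 - 1*(-19)) + 778) = 1/(32 + (468 + 19) + 778) = 1/(32 + 487 + 778) = 1/1297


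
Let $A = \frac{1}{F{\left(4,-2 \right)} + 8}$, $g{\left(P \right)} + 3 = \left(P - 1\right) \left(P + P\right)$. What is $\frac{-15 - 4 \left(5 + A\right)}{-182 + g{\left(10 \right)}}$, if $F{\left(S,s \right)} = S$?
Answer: $\frac{106}{15} \approx 7.0667$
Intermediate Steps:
$g{\left(P \right)} = -3 + 2 P \left(-1 + P\right)$ ($g{\left(P \right)} = -3 + \left(P - 1\right) \left(P + P\right) = -3 + \left(-1 + P\right) 2 P = -3 + 2 P \left(-1 + P\right)$)
$A = \frac{1}{12}$ ($A = \frac{1}{4 + 8} = \frac{1}{12} \approx 0.083333$)
$\frac{-15 - 4 \left(5 + A\right)}{-182 + g{\left(10 \right)}} = \frac{-15 - 4 \left(5 + \frac{1}{12}\right)}{-182 - \left(23 - 200\right)} = \frac{-15 - \frac{61}{3}}{-182 - -177} = - \frac{106}{3 \left(-182 + 177\right)} = - \frac{106}{3 \left(-5\right)} = \left(- \frac{106}{3}\right) \left(- \frac{1}{5}\right) = \frac{106}{15}$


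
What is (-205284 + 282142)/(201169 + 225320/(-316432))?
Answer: 3040041332/7957010461 ≈ 0.38206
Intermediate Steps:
(-205284 + 282142)/(201169 + 225320/(-316432)) = 76858/(201169 + 225320*(-1/316432)) = 76858/(201169 - 28165/39554) = 76858/(7957010461/39554) = 76858*(39554/7957010461) = 3040041332/7957010461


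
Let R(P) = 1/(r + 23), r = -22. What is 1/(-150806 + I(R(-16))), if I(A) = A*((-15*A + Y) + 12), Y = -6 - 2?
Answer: -1/150817 ≈ -6.6306e-6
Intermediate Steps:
Y = -8
R(P) = 1 (R(P) = 1/(-22 + 23) = 1/1 = 1)
I(A) = A*(4 - 15*A) (I(A) = A*((-15*A - 8) + 12) = A*((-8 - 15*A) + 12) = A*(4 - 15*A))
1/(-150806 + I(R(-16))) = 1/(-150806 + 1*(4 - 15*1)) = 1/(-150806 + 1*(4 - 15)) = 1/(-150806 + 1*(-11)) = 1/(-150806 - 11) = 1/(-150817) = -1/150817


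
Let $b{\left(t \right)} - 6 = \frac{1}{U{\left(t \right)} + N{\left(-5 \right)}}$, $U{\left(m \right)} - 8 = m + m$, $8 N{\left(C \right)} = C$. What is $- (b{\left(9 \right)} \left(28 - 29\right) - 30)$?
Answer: $\frac{7316}{203} \approx 36.039$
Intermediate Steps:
$N{\left(C \right)} = \frac{C}{8}$
$U{\left(m \right)} = 8 + 2 m$ ($U{\left(m \right)} = 8 + \left(m + m\right) = 8 + 2 m$)
$b{\left(t \right)} = 6 + \frac{1}{\frac{59}{8} + 2 t}$ ($b{\left(t \right)} = 6 + \frac{1}{\left(8 + 2 t\right) + \frac{1}{8} \left(-5\right)} = 6 + \frac{1}{\left(8 + 2 t\right) - \frac{5}{8}} = 6 + \frac{1}{\frac{59}{8} + 2 t}$)
$- (b{\left(9 \right)} \left(28 - 29\right) - 30) = - (\frac{2 \left(181 + 48 \cdot 9\right)}{59 + 16 \cdot 9} \left(28 - 29\right) - 30) = - (\frac{2 \left(181 + 432\right)}{59 + 144} \left(28 - 29\right) - 30) = - (2 \cdot \frac{1}{203} \cdot 613 \left(-1\right) - 30) = - (\frac{1226}{203} \left(-1\right) - 30) = - (- \frac{1226}{203} - 30) = \left(-1\right) \left(- \frac{7316}{203}\right) = \frac{7316}{203}$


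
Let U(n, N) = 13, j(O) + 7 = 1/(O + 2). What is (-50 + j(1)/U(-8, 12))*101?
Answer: -198970/39 ≈ -5101.8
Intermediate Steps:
j(O) = -7 + 1/(2 + O) (j(O) = -7 + 1/(O + 2) = -7 + 1/(2 + O))
(-50 + j(1)/U(-8, 12))*101 = (-50 + ((-13 - 7*1)/(2 + 1))/13)*101 = (-50 + ((-13 - 7)/3)*(1/13))*101 = (-50 + ((1/3)*(-20))*(1/13))*101 = (-50 - 20/3*1/13)*101 = (-50 - 20/39)*101 = -1970/39*101 = -198970/39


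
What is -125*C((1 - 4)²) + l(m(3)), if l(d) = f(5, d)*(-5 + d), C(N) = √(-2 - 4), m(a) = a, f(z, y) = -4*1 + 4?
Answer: -125*I*√6 ≈ -306.19*I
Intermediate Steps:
f(z, y) = 0 (f(z, y) = -4 + 4 = 0)
C(N) = I*√6 (C(N) = √(-6) = I*√6)
l(d) = 0 (l(d) = 0*(-5 + d) = 0)
-125*C((1 - 4)²) + l(m(3)) = -125*I*√6 + 0 = -125*I*√6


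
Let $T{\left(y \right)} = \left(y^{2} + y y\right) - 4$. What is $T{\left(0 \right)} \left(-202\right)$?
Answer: $808$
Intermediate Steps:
$T{\left(y \right)} = -4 + 2 y^{2}$ ($T{\left(y \right)} = \left(y^{2} + y^{2}\right) + \left(-5 + 1\right) = 2 y^{2} - 4 = -4 + 2 y^{2}$)
$T{\left(0 \right)} \left(-202\right) = \left(-4 + 2 \cdot 0^{2}\right) \left(-202\right) = \left(-4 + 2 \cdot 0\right) \left(-202\right) = \left(-4 + 0\right) \left(-202\right) = \left(-4\right) \left(-202\right) = 808$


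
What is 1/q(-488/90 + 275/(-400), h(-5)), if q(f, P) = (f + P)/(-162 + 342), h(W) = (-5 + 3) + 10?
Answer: 129600/1361 ≈ 95.224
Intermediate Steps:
h(W) = 8 (h(W) = -2 + 10 = 8)
q(f, P) = P/180 + f/180 (q(f, P) = (P + f)/180 = (P + f)*(1/180) = P/180 + f/180)
1/q(-488/90 + 275/(-400), h(-5)) = 1/((1/180)*8 + (-488/90 + 275/(-400))/180) = 1/(2/45 + (-488*1/90 + 275*(-1/400))/180) = 1/(2/45 + (-244/45 - 11/16)/180) = 1/(2/45 + (1/180)*(-4399/720)) = 1/(2/45 - 4399/129600) = 1/(1361/129600) = 129600/1361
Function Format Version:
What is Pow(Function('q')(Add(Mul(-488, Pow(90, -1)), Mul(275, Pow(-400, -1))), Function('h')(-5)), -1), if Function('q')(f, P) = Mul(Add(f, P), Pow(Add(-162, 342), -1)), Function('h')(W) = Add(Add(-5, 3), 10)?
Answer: Rational(129600, 1361) ≈ 95.224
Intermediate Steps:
Function('h')(W) = 8 (Function('h')(W) = Add(-2, 10) = 8)
Function('q')(f, P) = Add(Mul(Rational(1, 180), P), Mul(Rational(1, 180), f)) (Function('q')(f, P) = Mul(Add(P, f), Pow(180, -1)) = Mul(Add(P, f), Rational(1, 180)) = Add(Mul(Rational(1, 180), P), Mul(Rational(1, 180), f)))
Pow(Function('q')(Add(Mul(-488, Pow(90, -1)), Mul(275, Pow(-400, -1))), Function('h')(-5)), -1) = Pow(Add(Mul(Rational(1, 180), 8), Mul(Rational(1, 180), Add(Mul(-488, Pow(90, -1)), Mul(275, Pow(-400, -1))))), -1) = Pow(Add(Rational(2, 45), Mul(Rational(1, 180), Add(Mul(-488, Rational(1, 90)), Mul(275, Rational(-1, 400))))), -1) = Pow(Add(Rational(2, 45), Mul(Rational(1, 180), Add(Rational(-244, 45), Rational(-11, 16)))), -1) = Pow(Add(Rational(2, 45), Mul(Rational(1, 180), Rational(-4399, 720))), -1) = Pow(Add(Rational(2, 45), Rational(-4399, 129600)), -1) = Pow(Rational(1361, 129600), -1) = Rational(129600, 1361)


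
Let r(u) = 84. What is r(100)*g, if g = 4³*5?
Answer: 26880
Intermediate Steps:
g = 320 (g = 64*5 = 320)
r(100)*g = 84*320 = 26880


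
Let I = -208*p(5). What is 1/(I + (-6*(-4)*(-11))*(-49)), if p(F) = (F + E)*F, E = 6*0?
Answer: 1/7736 ≈ 0.00012927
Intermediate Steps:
E = 0
p(F) = F² (p(F) = (F + 0)*F = F*F = F²)
I = -5200 (I = -208*5² = -208*25 = -5200)
1/(I + (-6*(-4)*(-11))*(-49)) = 1/(-5200 + (-6*(-4)*(-11))*(-49)) = 1/(-5200 + (24*(-11))*(-49)) = 1/(-5200 - 264*(-49)) = 1/(-5200 + 12936) = 1/7736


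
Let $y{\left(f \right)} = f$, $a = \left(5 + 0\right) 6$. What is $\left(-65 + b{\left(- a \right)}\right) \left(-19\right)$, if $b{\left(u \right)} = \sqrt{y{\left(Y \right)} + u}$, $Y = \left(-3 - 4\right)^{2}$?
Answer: $1235 - 19 \sqrt{19} \approx 1152.2$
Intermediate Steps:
$Y = 49$ ($Y = \left(-7\right)^{2} = 49$)
$a = 30$ ($a = 5 \cdot 6 = 30$)
$b{\left(u \right)} = \sqrt{49 + u}$
$\left(-65 + b{\left(- a \right)}\right) \left(-19\right) = \left(-65 + \sqrt{49 - 30}\right) \left(-19\right) = \left(-65 + \sqrt{19}\right) \left(-19\right) = 1235 - 19 \sqrt{19}$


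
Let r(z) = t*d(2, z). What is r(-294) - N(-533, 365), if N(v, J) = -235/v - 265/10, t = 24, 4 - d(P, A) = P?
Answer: 78947/1066 ≈ 74.059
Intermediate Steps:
d(P, A) = 4 - P
N(v, J) = -53/2 - 235/v (N(v, J) = -235/v - 265*⅒ = -235/v - 53/2 = -53/2 - 235/v)
r(z) = 48 (r(z) = 24*(4 - 1*2) = 24*(4 - 2) = 24*2 = 48)
r(-294) - N(-533, 365) = 48 - (-53/2 - 235/(-533)) = 48 - (-53/2 - 235*(-1/533)) = 48 - (-53/2 + 235/533) = 48 - 1*(-27779/1066) = 48 + 27779/1066 = 78947/1066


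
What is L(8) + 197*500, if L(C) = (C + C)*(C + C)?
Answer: 98756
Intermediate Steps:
L(C) = 4*C**2 (L(C) = (2*C)*(2*C) = 4*C**2)
L(8) + 197*500 = 4*8**2 + 197*500 = 4*64 + 98500 = 256 + 98500 = 98756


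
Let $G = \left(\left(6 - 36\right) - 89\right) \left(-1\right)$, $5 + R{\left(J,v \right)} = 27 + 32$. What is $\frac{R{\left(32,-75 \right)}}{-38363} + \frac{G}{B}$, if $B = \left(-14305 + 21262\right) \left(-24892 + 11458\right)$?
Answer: $- \frac{5051423449}{3585418946694} \approx -0.0014089$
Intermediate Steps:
$B = -93460338$ ($B = 6957 \left(-13434\right) = -93460338$)
$R{\left(J,v \right)} = 54$ ($R{\left(J,v \right)} = -5 + \left(27 + 32\right) = -5 + 59 = 54$)
$G = 119$ ($G = \left(-30 - 89\right) \left(-1\right) = \left(-119\right) \left(-1\right) = 119$)
$\frac{R{\left(32,-75 \right)}}{-38363} + \frac{G}{B} = \frac{54}{-38363} + \frac{119}{-93460338} = 54 \left(- \frac{1}{38363}\right) + 119 \left(- \frac{1}{93460338}\right) = - \frac{54}{38363} - \frac{119}{93460338} = - \frac{5051423449}{3585418946694}$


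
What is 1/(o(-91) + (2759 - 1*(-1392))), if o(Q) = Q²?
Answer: 1/12432 ≈ 8.0438e-5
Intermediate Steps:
1/(o(-91) + (2759 - 1*(-1392))) = 1/((-91)² + (2759 - 1*(-1392))) = 1/(8281 + (2759 + 1392)) = 1/(8281 + 4151) = 1/12432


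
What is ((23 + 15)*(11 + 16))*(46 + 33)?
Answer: 81054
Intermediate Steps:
((23 + 15)*(11 + 16))*(46 + 33) = (38*27)*79 = 1026*79 = 81054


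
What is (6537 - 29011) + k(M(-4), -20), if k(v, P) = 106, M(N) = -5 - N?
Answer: -22368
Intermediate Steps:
(6537 - 29011) + k(M(-4), -20) = (6537 - 29011) + 106 = -22474 + 106 = -22368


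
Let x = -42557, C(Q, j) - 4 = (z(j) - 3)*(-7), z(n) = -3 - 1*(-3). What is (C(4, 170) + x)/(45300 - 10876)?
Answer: -10633/8606 ≈ -1.2355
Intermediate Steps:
z(n) = 0 (z(n) = -3 + 3 = 0)
C(Q, j) = 25 (C(Q, j) = 4 + (0 - 3)*(-7) = 4 - 3*(-7) = 4 + 21 = 25)
(C(4, 170) + x)/(45300 - 10876) = (25 - 42557)/(45300 - 10876) = -42532/34424 = -42532*1/34424 = -10633/8606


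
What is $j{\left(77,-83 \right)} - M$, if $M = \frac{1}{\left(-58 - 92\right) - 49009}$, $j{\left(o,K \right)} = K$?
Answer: $- \frac{4080196}{49159} \approx -83.0$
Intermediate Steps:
$M = - \frac{1}{49159}$ ($M = \frac{1}{\left(-58 - 92\right) - 49009} = \frac{1}{-150 - 49009} = \frac{1}{-49159} = - \frac{1}{49159} \approx -2.0342 \cdot 10^{-5}$)
$j{\left(77,-83 \right)} - M = -83 - - \frac{1}{49159} = -83 + \frac{1}{49159} = - \frac{4080196}{49159}$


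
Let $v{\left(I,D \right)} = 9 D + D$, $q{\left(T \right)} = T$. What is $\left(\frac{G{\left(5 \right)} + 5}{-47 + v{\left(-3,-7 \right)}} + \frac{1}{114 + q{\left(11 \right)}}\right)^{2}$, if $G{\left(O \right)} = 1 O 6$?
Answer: $\frac{18130564}{213890625} \approx 0.084766$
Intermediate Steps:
$G{\left(O \right)} = 6 O$ ($G{\left(O \right)} = O 6 = 6 O$)
$v{\left(I,D \right)} = 10 D$
$\left(\frac{G{\left(5 \right)} + 5}{-47 + v{\left(-3,-7 \right)}} + \frac{1}{114 + q{\left(11 \right)}}\right)^{2} = \left(\frac{6 \cdot 5 + 5}{-47 + 10 \left(-7\right)} + \frac{1}{114 + 11}\right)^{2} = \left(\frac{30 + 5}{-47 - 70} + \frac{1}{125}\right)^{2} = \left(\frac{35}{-117} + \frac{1}{125}\right)^{2} = \left(35 \left(- \frac{1}{117}\right) + \frac{1}{125}\right)^{2} = \left(- \frac{35}{117} + \frac{1}{125}\right)^{2} = \left(- \frac{4258}{14625}\right)^{2} = \frac{18130564}{213890625}$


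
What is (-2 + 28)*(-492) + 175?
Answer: -12617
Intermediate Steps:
(-2 + 28)*(-492) + 175 = 26*(-492) + 175 = -12792 + 175 = -12617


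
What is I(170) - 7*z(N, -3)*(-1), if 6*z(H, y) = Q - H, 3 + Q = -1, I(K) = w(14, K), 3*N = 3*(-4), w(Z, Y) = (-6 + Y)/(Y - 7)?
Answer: 164/163 ≈ 1.0061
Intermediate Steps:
w(Z, Y) = (-6 + Y)/(-7 + Y)
N = -4 (N = (3*(-4))/3 = (⅓)*(-12) = -4)
I(K) = (-6 + K)/(-7 + K)
Q = -4 (Q = -3 - 1 = -4)
z(H, y) = -⅔ - H/6 (z(H, y) = (-4 - H)/6 = -⅔ - H/6)
I(170) - 7*z(N, -3)*(-1) = (-6 + 170)/(-7 + 170) - 7*(-⅔ - ⅙*(-4))*(-1) = 164/163 - 7*(-⅔ + ⅔)*(-1) = (1/163)*164 - 7*0*(-1) = 164/163 - 0*(-1) = 164/163 - 1*0 = 164/163 + 0 = 164/163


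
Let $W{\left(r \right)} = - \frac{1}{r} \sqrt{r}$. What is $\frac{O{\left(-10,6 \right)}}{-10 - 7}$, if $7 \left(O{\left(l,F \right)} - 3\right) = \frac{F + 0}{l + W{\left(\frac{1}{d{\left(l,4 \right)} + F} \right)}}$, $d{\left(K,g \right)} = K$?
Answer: $- \frac{531}{3094} + \frac{3 i}{3094} \approx -0.17162 + 0.00096962 i$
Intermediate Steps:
$W{\left(r \right)} = - \frac{1}{\sqrt{r}}$
$O{\left(l,F \right)} = 3 + \frac{F}{7 \left(l - \frac{1}{\sqrt{\frac{1}{F + l}}}\right)}$ ($O{\left(l,F \right)} = 3 + \frac{\left(F + 0\right) \frac{1}{l - \frac{1}{\sqrt{\frac{1}{l + F}}}}}{7} = 3 + \frac{F \frac{1}{l - \frac{1}{\sqrt{\frac{1}{F + l}}}}}{7} = 3 + \frac{F}{7 \left(l - \frac{1}{\sqrt{\frac{1}{F + l}}}\right)}$)
$\frac{O{\left(-10,6 \right)}}{-10 - 7} = \frac{\frac{1}{7} \frac{1}{-1 - 10 \sqrt{\frac{1}{6 - 10}}} \left(-21 + \sqrt{\frac{1}{6 - 10}} \left(6 + 21 \left(-10\right)\right)\right)}{-10 - 7} = \frac{\frac{1}{7} \frac{1}{-1 - 10 \sqrt{\frac{1}{-4}}} \left(-21 + \sqrt{\frac{1}{-4}} \left(6 - 210\right)\right)}{-17} = - \frac{\frac{1}{7} \frac{1}{-1 - 10 \sqrt{- \frac{1}{4}}} \left(-21 + \sqrt{- \frac{1}{4}} \left(-204\right)\right)}{17} = - \frac{\frac{1}{7} \frac{1}{-1 - 10 \frac{i}{2}} \left(-21 + \frac{i}{2} \left(-204\right)\right)}{17} = - \frac{\frac{1}{7} \frac{1}{-1 - 5 i} \left(-21 - 102 i\right)}{17} = - \frac{\frac{1}{7} \frac{-1 + 5 i}{26} \left(-21 - 102 i\right)}{17} = - \frac{\frac{1}{182} \left(-1 + 5 i\right) \left(-21 - 102 i\right)}{17} = - \frac{\left(-1 + 5 i\right) \left(-21 - 102 i\right)}{3094}$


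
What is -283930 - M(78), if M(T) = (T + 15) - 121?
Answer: -283902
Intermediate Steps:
M(T) = -106 + T (M(T) = (15 + T) - 121 = -106 + T)
-283930 - M(78) = -283930 - (-106 + 78) = -283930 - 1*(-28) = -283930 + 28 = -283902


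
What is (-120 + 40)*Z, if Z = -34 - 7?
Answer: 3280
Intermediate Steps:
Z = -41
(-120 + 40)*Z = (-120 + 40)*(-41) = -80*(-41) = 3280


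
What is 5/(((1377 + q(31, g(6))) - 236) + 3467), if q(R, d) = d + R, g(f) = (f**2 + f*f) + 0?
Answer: 5/4711 ≈ 0.0010613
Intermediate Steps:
g(f) = 2*f**2 (g(f) = (f**2 + f**2) + 0 = 2*f**2 + 0 = 2*f**2)
q(R, d) = R + d
5/(((1377 + q(31, g(6))) - 236) + 3467) = 5/(((1377 + (31 + 2*6**2)) - 236) + 3467) = 5/(((1377 + (31 + 2*36)) - 236) + 3467) = 5/(((1377 + (31 + 72)) - 236) + 3467) = 5/(((1377 + 103) - 236) + 3467) = 5/((1480 - 236) + 3467) = 5/(1244 + 3467) = 5/4711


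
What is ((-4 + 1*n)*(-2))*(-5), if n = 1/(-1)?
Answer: -50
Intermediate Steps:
n = -1
((-4 + 1*n)*(-2))*(-5) = ((-4 + 1*(-1))*(-2))*(-5) = ((-4 - 1)*(-2))*(-5) = -5*(-2)*(-5) = 10*(-5) = -50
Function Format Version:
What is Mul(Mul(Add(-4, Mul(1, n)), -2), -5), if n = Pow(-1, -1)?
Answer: -50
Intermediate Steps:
n = -1
Mul(Mul(Add(-4, Mul(1, n)), -2), -5) = Mul(Mul(Add(-4, Mul(1, -1)), -2), -5) = Mul(Mul(Add(-4, -1), -2), -5) = Mul(Mul(-5, -2), -5) = Mul(10, -5) = -50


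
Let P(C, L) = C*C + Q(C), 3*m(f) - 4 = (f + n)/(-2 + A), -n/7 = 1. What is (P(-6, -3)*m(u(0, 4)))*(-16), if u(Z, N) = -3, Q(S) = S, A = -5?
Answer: -6080/7 ≈ -868.57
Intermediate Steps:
n = -7 (n = -7*1 = -7)
m(f) = 5/3 - f/21 (m(f) = 4/3 + ((f - 7)/(-2 - 5))/3 = 4/3 + ((-7 + f)/(-7))/3 = 4/3 + ((-7 + f)*(-1/7))/3 = 4/3 + (1 - f/7)/3 = 4/3 + (1/3 - f/21) = 5/3 - f/21)
P(C, L) = C + C**2 (P(C, L) = C*C + C = C**2 + C = C + C**2)
(P(-6, -3)*m(u(0, 4)))*(-16) = ((-6*(1 - 6))*(5/3 - 1/21*(-3)))*(-16) = ((-6*(-5))*(5/3 + 1/7))*(-16) = (30*(38/21))*(-16) = (380/7)*(-16) = -6080/7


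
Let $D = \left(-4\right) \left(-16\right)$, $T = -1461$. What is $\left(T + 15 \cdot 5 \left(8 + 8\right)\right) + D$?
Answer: $-197$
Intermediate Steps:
$D = 64$
$\left(T + 15 \cdot 5 \left(8 + 8\right)\right) + D = \left(-1461 + 15 \cdot 5 \left(8 + 8\right)\right) + 64 = \left(-1461 + 75 \cdot 16\right) + 64 = \left(-1461 + 1200\right) + 64 = -261 + 64 = -197$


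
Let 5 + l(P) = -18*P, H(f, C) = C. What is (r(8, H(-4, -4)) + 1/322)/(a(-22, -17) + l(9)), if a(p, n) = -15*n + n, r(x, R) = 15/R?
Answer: -2413/45724 ≈ -0.052773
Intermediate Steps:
l(P) = -5 - 18*P
a(p, n) = -14*n
(r(8, H(-4, -4)) + 1/322)/(a(-22, -17) + l(9)) = (15/(-4) + 1/322)/(-14*(-17) + (-5 - 18*9)) = (15*(-¼) + 1/322)/(238 + (-5 - 162)) = (-15/4 + 1/322)/(238 - 167) = -2413/644/71 = -2413/644*1/71 = -2413/45724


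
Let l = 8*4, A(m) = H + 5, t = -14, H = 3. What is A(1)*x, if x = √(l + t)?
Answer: 24*√2 ≈ 33.941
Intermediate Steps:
A(m) = 8 (A(m) = 3 + 5 = 8)
l = 32
x = 3*√2 (x = √(32 - 14) = √18 = 3*√2 ≈ 4.2426)
A(1)*x = 8*(3*√2) = 24*√2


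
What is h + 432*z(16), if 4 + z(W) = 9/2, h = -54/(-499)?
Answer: 107838/499 ≈ 216.11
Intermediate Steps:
h = 54/499 (h = -54*(-1/499) = 54/499 ≈ 0.10822)
z(W) = ½ (z(W) = -4 + 9/2 = ½)
h + 432*z(16) = 54/499 + 432*(½) = 54/499 + 216 = 107838/499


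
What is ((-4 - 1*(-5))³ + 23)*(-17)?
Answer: -408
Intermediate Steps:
((-4 - 1*(-5))³ + 23)*(-17) = ((-4 + 5)³ + 23)*(-17) = (1³ + 23)*(-17) = (1 + 23)*(-17) = 24*(-17) = -408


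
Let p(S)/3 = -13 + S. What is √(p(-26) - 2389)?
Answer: I*√2506 ≈ 50.06*I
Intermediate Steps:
p(S) = -39 + 3*S (p(S) = 3*(-13 + S) = -39 + 3*S)
√(p(-26) - 2389) = √((-39 + 3*(-26)) - 2389) = √((-39 - 78) - 2389) = √(-117 - 2389) = √(-2506) = I*√2506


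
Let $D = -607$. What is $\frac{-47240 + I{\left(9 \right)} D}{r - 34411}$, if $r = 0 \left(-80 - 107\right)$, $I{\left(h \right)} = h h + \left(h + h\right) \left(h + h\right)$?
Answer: $\frac{293075}{34411} \approx 8.5169$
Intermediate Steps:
$I{\left(h \right)} = 5 h^{2}$ ($I{\left(h \right)} = h^{2} + 2 h 2 h = h^{2} + 4 h^{2} = 5 h^{2}$)
$r = 0$ ($r = 0 \left(-187\right) = 0$)
$\frac{-47240 + I{\left(9 \right)} D}{r - 34411} = \frac{-47240 + 5 \cdot 9^{2} \left(-607\right)}{0 - 34411} = \frac{-47240 + 5 \cdot 81 \left(-607\right)}{-34411} = \left(-47240 + 405 \left(-607\right)\right) \left(- \frac{1}{34411}\right) = \left(-47240 - 245835\right) \left(- \frac{1}{34411}\right) = \left(-293075\right) \left(- \frac{1}{34411}\right) = \frac{293075}{34411}$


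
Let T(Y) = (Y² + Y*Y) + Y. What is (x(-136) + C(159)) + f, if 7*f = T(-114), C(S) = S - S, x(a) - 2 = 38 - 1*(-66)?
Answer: 26620/7 ≈ 3802.9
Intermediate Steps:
x(a) = 106 (x(a) = 2 + (38 - 1*(-66)) = 2 + (38 + 66) = 2 + 104 = 106)
T(Y) = Y + 2*Y² (T(Y) = (Y² + Y²) + Y = 2*Y² + Y = Y + 2*Y²)
C(S) = 0
f = 25878/7 (f = (-114*(1 + 2*(-114)))/7 = (-114*(1 - 228))/7 = (-114*(-227))/7 = (⅐)*25878 = 25878/7 ≈ 3696.9)
(x(-136) + C(159)) + f = (106 + 0) + 25878/7 = 106 + 25878/7 = 26620/7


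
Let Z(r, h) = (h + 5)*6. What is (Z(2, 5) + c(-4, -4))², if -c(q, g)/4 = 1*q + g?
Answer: 8464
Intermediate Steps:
Z(r, h) = 30 + 6*h (Z(r, h) = (5 + h)*6 = 30 + 6*h)
c(q, g) = -4*g - 4*q (c(q, g) = -4*(1*q + g) = -4*(q + g) = -4*(g + q) = -4*g - 4*q)
(Z(2, 5) + c(-4, -4))² = ((30 + 6*5) + (-4*(-4) - 4*(-4)))² = ((30 + 30) + (16 + 16))² = (60 + 32)² = 92² = 8464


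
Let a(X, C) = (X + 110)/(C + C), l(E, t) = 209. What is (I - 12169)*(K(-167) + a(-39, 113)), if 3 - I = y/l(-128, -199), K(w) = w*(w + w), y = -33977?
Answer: -31624633121583/47234 ≈ -6.6953e+8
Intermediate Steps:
K(w) = 2*w**2 (K(w) = w*(2*w) = 2*w**2)
a(X, C) = (110 + X)/(2*C) (a(X, C) = (110 + X)/((2*C)) = (110 + X)*(1/(2*C)) = (110 + X)/(2*C))
I = 34604/209 (I = 3 - (-33977)/209 = 3 - 1*(-33977/209) = 3 + 33977/209 = 34604/209 ≈ 165.57)
(I - 12169)*(K(-167) + a(-39, 113)) = (34604/209 - 12169)*(2*(-167)**2 + (1/2)*(110 - 39)/113) = -2508717*(2*27889 + (1/2)*(1/113)*71)/209 = -2508717*(55778 + 71/226)/209 = -2508717/209*12605899/226 = -31624633121583/47234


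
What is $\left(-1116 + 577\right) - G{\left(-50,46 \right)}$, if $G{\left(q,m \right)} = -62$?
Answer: $-477$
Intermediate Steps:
$\left(-1116 + 577\right) - G{\left(-50,46 \right)} = \left(-1116 + 577\right) - -62 = -539 + 62 = -477$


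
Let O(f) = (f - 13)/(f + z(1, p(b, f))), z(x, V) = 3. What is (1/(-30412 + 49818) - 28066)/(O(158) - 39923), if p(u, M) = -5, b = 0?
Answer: 87688455995/124731249948 ≈ 0.70302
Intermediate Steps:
O(f) = (-13 + f)/(3 + f) (O(f) = (f - 13)/(f + 3) = (-13 + f)/(3 + f))
(1/(-30412 + 49818) - 28066)/(O(158) - 39923) = (1/(-30412 + 49818) - 28066)/((-13 + 158)/(3 + 158) - 39923) = (1/19406 - 28066)/(145/161 - 39923) = (1/19406 - 28066)/((1/161)*145 - 39923) = -544648795/(19406*(145/161 - 39923)) = -544648795/(19406*(-6427458/161)) = -544648795/19406*(-161/6427458) = 87688455995/124731249948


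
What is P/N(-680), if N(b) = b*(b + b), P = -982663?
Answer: -982663/924800 ≈ -1.0626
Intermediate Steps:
N(b) = 2*b² (N(b) = b*(2*b) = 2*b²)
P/N(-680) = -982663/(2*(-680)²) = -982663/(2*462400) = -982663/924800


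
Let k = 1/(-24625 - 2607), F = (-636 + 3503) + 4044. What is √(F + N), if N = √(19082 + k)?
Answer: √(80079249776 + 1702*√884429021146)/3404 ≈ 83.959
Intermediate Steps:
F = 6911 (F = 2867 + 4044 = 6911)
k = -1/27232 (k = 1/(-27232) = -1/27232 ≈ -3.6722e-5)
N = √884429021146/6808 (N = √(19082 - 1/27232) = √(519641023/27232) = √884429021146/6808 ≈ 138.14)
√(F + N) = √(6911 + √884429021146/6808)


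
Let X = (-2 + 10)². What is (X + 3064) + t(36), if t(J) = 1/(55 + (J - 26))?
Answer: 203321/65 ≈ 3128.0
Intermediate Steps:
t(J) = 1/(29 + J) (t(J) = 1/(55 + (-26 + J)) = 1/(29 + J))
X = 64 (X = 8² = 64)
(X + 3064) + t(36) = (64 + 3064) + 1/(29 + 36) = 3128 + 1/65 = 203321/65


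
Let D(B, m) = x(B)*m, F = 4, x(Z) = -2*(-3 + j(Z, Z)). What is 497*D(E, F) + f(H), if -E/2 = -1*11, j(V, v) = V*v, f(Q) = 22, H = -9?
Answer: -1912434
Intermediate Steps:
x(Z) = 6 - 2*Z**2 (x(Z) = -2*(-3 + Z*Z) = -2*(-3 + Z**2) = 6 - 2*Z**2)
E = 22 (E = -(-2)*11 = -2*(-11) = 22)
D(B, m) = m*(6 - 2*B**2) (D(B, m) = (6 - 2*B**2)*m = m*(6 - 2*B**2))
497*D(E, F) + f(H) = 497*(2*4*(3 - 1*22**2)) + 22 = 497*(2*4*(3 - 1*484)) + 22 = 497*(2*4*(3 - 484)) + 22 = 497*(2*4*(-481)) + 22 = 497*(-3848) + 22 = -1912456 + 22 = -1912434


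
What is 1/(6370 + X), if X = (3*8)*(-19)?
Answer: 1/5914 ≈ 0.00016909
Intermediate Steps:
X = -456 (X = 24*(-19) = -456)
1/(6370 + X) = 1/(6370 - 456) = 1/5914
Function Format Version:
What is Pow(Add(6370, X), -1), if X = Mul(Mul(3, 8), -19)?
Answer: Rational(1, 5914) ≈ 0.00016909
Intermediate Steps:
X = -456 (X = Mul(24, -19) = -456)
Pow(Add(6370, X), -1) = Pow(Add(6370, -456), -1) = Pow(5914, -1) = Rational(1, 5914)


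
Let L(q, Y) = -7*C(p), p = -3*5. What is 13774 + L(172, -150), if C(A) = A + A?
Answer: 13984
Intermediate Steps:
p = -15
C(A) = 2*A
L(q, Y) = 210 (L(q, Y) = -14*(-15) = -7*(-30) = 210)
13774 + L(172, -150) = 13774 + 210 = 13984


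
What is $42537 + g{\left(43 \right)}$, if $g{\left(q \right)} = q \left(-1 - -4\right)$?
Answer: $42666$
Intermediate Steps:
$g{\left(q \right)} = 3 q$ ($g{\left(q \right)} = q \left(-1 + 4\right) = q 3 = 3 q$)
$42537 + g{\left(43 \right)} = 42537 + 3 \cdot 43 = 42537 + 129 = 42666$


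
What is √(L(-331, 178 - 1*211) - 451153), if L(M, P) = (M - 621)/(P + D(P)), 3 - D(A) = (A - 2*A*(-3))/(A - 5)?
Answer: I*√847956078777/1371 ≈ 671.66*I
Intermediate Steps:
D(A) = 3 - 7*A/(-5 + A) (D(A) = 3 - (A - 2*A*(-3))/(A - 5) = 3 - (A + 6*A)/(-5 + A) = 3 - 7*A/(-5 + A))
L(M, P) = (-621 + M)/(P + (-15 - 4*P)/(-5 + P)) (L(M, P) = (M - 621)/(P + (-15 - 4*P)/(-5 + P)) = (-621 + M)/(P + (-15 - 4*P)/(-5 + P)))
√(L(-331, 178 - 1*211) - 451153) = √((-621 - 331)*(-5 + (178 - 1*211))/(-15 - 4*(178 - 1*211) + (178 - 1*211)*(-5 + (178 - 1*211))) - 451153) = √(-952*(-5 + (178 - 211))/(-15 - 4*(178 - 211) + (178 - 211)*(-5 + (178 - 211))) - 451153) = √(-952*(-5 - 33)/(-15 - 4*(-33) - 33*(-5 - 33)) - 451153) = √(-952*(-38)/(-15 + 132 - 33*(-38)) - 451153) = √(-952*(-38)/(-15 + 132 + 1254) - 451153) = √(-952*(-38)/1371 - 451153) = √((1/1371)*(-952)*(-38) - 451153) = √(36176/1371 - 451153) = √(-618494587/1371) = I*√847956078777/1371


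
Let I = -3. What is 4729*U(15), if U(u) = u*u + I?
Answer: 1049838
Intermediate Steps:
U(u) = -3 + u**2 (U(u) = u*u - 3 = u**2 - 3 = -3 + u**2)
4729*U(15) = 4729*(-3 + 15**2) = 4729*(-3 + 225) = 4729*222 = 1049838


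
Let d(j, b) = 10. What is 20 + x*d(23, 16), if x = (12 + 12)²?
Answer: 5780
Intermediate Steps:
x = 576 (x = 24² = 576)
20 + x*d(23, 16) = 20 + 576*10 = 20 + 5760 = 5780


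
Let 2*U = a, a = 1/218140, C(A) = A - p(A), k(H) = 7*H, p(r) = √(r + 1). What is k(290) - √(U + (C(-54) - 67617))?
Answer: 2030 - √(-3220128568082530 - 47585059600*I*√53)/218140 ≈ 2030.0 + 260.14*I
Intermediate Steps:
p(r) = √(1 + r)
C(A) = A - √(1 + A)
a = 1/218140 ≈ 4.5842e-6
U = 1/436280 (U = (½)*(1/218140) = 1/436280 ≈ 2.2921e-6)
k(290) - √(U + (C(-54) - 67617)) = 7*290 - √(1/436280 + ((-54 - √(1 - 54)) - 67617)) = 2030 - √(1/436280 + ((-54 - √(-53)) - 67617)) = 2030 - √(1/436280 + ((-54 - I*√53) - 67617)) = 2030 - √(1/436280 + (-67671 - I*√53)) = 2030 - √(-29523503879/436280 - I*√53)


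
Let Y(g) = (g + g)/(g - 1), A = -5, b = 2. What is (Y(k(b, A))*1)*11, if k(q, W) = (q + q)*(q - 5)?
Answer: 264/13 ≈ 20.308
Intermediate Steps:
k(q, W) = 2*q*(-5 + q) (k(q, W) = (2*q)*(-5 + q) = 2*q*(-5 + q))
Y(g) = 2*g/(-1 + g) (Y(g) = (2*g)/(-1 + g) = 2*g/(-1 + g))
(Y(k(b, A))*1)*11 = ((2*(2*2*(-5 + 2))/(-1 + 2*2*(-5 + 2)))*1)*11 = ((2*(2*2*(-3))/(-1 + 2*2*(-3)))*1)*11 = ((2*(-12)/(-1 - 12))*1)*11 = ((2*(-12)/(-13))*1)*11 = ((2*(-12)*(-1/13))*1)*11 = ((24/13)*1)*11 = (24/13)*11 = 264/13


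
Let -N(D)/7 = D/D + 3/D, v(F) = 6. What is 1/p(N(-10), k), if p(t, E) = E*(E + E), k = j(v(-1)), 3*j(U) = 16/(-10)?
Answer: 225/128 ≈ 1.7578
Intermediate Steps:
j(U) = -8/15 (j(U) = (16/(-10))/3 = (16*(-1/10))/3 = (1/3)*(-8/5) = -8/15)
k = -8/15 ≈ -0.53333
N(D) = -7 - 21/D (N(D) = -7*(D/D + 3/D) = -7*(1 + 3/D) = -7 - 21/D)
p(t, E) = 2*E**2 (p(t, E) = E*(2*E) = 2*E**2)
1/p(N(-10), k) = 1/(2*(-8/15)**2) = 1/(2*(64/225)) = 1/(128/225) = 225/128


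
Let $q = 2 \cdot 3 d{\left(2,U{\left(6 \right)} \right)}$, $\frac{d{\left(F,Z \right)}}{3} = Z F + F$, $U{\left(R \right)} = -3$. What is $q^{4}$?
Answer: $26873856$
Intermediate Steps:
$d{\left(F,Z \right)} = 3 F + 3 F Z$ ($d{\left(F,Z \right)} = 3 \left(Z F + F\right) = 3 \left(F Z + F\right) = 3 \left(F + F Z\right) = 3 F + 3 F Z$)
$q = -72$ ($q = 2 \cdot 3 \cdot 3 \cdot 2 \left(1 - 3\right) = 6 \cdot 3 \cdot 2 \left(-2\right) = 6 \left(-12\right) = -72$)
$q^{4} = \left(-72\right)^{4} = 26873856$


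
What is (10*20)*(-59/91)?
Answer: -11800/91 ≈ -129.67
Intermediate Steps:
(10*20)*(-59/91) = 200*(-59*1/91) = 200*(-59/91) = -11800/91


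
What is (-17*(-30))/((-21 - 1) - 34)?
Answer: -255/28 ≈ -9.1071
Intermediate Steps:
(-17*(-30))/((-21 - 1) - 34) = 510/(-22 - 34) = 510/(-56) = 510*(-1/56) = -255/28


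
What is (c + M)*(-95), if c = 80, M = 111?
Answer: -18145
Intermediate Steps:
(c + M)*(-95) = (80 + 111)*(-95) = 191*(-95) = -18145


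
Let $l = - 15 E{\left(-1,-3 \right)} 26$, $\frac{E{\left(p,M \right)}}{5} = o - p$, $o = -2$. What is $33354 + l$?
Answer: $35304$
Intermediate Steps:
$E{\left(p,M \right)} = -10 - 5 p$ ($E{\left(p,M \right)} = 5 \left(-2 - p\right) = -10 - 5 p$)
$l = 1950$ ($l = - 15 \left(-10 - -5\right) 26 = - 15 \left(-10 + 5\right) 26 = \left(-15\right) \left(-5\right) 26 = 75 \cdot 26 = 1950$)
$33354 + l = 33354 + 1950 = 35304$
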